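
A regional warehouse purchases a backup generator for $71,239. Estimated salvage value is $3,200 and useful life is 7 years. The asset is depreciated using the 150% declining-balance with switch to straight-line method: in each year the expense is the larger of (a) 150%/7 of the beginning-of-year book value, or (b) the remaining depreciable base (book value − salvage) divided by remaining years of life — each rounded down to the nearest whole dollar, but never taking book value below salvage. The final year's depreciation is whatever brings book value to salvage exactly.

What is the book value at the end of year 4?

Depreciable base = $71,239 − $3,200 = $68,039.
Year 1: DB = ⌊$71,239 × 150%/7⌋ = $15,265; SL = ⌊$68,039/7⌋ = $9,719 → take DB $15,265. Book value $55,974.
Year 2: DB = ⌊$55,974 × 150%/7⌋ = $11,994; SL = ⌊$52,774/6⌋ = $8,795 → take DB $11,994. Book value $43,980.
Year 3: DB = ⌊$43,980 × 150%/7⌋ = $9,424; SL = ⌊$40,780/5⌋ = $8,156 → take DB $9,424. Book value $34,556.
Year 4: DB = ⌊$34,556 × 150%/7⌋ = $7,404; SL = ⌊$31,356/4⌋ = $7,839 → take SL $7,839. Book value $26,717.

$26,717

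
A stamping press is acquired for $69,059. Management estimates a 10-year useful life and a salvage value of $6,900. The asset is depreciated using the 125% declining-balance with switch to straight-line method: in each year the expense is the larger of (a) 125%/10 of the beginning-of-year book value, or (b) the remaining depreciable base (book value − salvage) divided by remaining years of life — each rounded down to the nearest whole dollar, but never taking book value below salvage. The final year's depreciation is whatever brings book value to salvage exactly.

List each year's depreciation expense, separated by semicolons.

$8,632; $7,553; $6,609; $5,783; $5,597; $5,597; $5,597; $5,597; $5,597; $5,597

Depreciable base = $69,059 − $6,900 = $62,159.
Year 1: DB = ⌊$69,059 × 125%/10⌋ = $8,632; SL = ⌊$62,159/10⌋ = $6,215 → take DB $8,632. Book value $60,427.
Year 2: DB = ⌊$60,427 × 125%/10⌋ = $7,553; SL = ⌊$53,527/9⌋ = $5,947 → take DB $7,553. Book value $52,874.
Year 3: DB = ⌊$52,874 × 125%/10⌋ = $6,609; SL = ⌊$45,974/8⌋ = $5,746 → take DB $6,609. Book value $46,265.
Year 4: DB = ⌊$46,265 × 125%/10⌋ = $5,783; SL = ⌊$39,365/7⌋ = $5,623 → take DB $5,783. Book value $40,482.
Year 5: DB = ⌊$40,482 × 125%/10⌋ = $5,060; SL = ⌊$33,582/6⌋ = $5,597 → take SL $5,597. Book value $34,885.
Year 6: DB = ⌊$34,885 × 125%/10⌋ = $4,360; SL = ⌊$27,985/5⌋ = $5,597 → take SL $5,597. Book value $29,288.
Year 7: DB = ⌊$29,288 × 125%/10⌋ = $3,661; SL = ⌊$22,388/4⌋ = $5,597 → take SL $5,597. Book value $23,691.
Year 8: DB = ⌊$23,691 × 125%/10⌋ = $2,961; SL = ⌊$16,791/3⌋ = $5,597 → take SL $5,597. Book value $18,094.
Year 9: DB = ⌊$18,094 × 125%/10⌋ = $2,261; SL = ⌊$11,194/2⌋ = $5,597 → take SL $5,597. Book value $12,497.
Year 10 (final): $12,497 − $6,900 = $5,597. Book value $6,900.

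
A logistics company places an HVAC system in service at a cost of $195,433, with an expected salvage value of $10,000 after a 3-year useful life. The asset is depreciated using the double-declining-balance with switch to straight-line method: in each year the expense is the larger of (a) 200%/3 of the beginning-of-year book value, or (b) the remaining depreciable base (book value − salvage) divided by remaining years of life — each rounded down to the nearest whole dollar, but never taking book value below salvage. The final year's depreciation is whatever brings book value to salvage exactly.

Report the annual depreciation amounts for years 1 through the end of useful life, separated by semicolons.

Depreciable base = $195,433 − $10,000 = $185,433.
Year 1: DB = ⌊$195,433 × 200%/3⌋ = $130,288; SL = ⌊$185,433/3⌋ = $61,811 → take DB $130,288. Book value $65,145.
Year 2: DB = ⌊$65,145 × 200%/3⌋ = $43,430; SL = ⌊$55,145/2⌋ = $27,572 → take DB $43,430. Book value $21,715.
Year 3 (final): $21,715 − $10,000 = $11,715. Book value $10,000.

$130,288; $43,430; $11,715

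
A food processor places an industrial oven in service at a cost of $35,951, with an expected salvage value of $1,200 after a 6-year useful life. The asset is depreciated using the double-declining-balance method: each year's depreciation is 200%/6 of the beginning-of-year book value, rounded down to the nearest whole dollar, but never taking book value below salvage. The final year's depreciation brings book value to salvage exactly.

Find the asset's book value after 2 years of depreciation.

Depreciable base = $35,951 − $1,200 = $34,751.
Year 1: ⌊$35,951 × 200%/6⌋ = $11,983. Book value $23,968.
Year 2: ⌊$23,968 × 200%/6⌋ = $7,989. Book value $15,979.

$15,979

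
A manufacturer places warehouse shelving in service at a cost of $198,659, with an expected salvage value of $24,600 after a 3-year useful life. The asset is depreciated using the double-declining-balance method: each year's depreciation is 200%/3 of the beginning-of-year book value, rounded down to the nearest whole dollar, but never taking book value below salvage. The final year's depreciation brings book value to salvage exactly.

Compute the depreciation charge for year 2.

Depreciable base = $198,659 − $24,600 = $174,059.
Year 1: ⌊$198,659 × 200%/3⌋ = $132,439. Book value $66,220.
Year 2: ⌊$66,220 × 200%/3⌋ = $44,146, capped at $41,620. Book value $24,600.

$41,620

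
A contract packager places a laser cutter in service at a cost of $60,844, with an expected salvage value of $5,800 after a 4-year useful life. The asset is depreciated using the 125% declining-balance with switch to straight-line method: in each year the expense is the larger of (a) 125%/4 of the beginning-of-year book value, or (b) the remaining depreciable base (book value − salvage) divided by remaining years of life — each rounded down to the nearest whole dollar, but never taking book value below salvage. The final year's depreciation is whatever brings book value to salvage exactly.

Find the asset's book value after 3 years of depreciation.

Depreciable base = $60,844 − $5,800 = $55,044.
Year 1: DB = ⌊$60,844 × 125%/4⌋ = $19,013; SL = ⌊$55,044/4⌋ = $13,761 → take DB $19,013. Book value $41,831.
Year 2: DB = ⌊$41,831 × 125%/4⌋ = $13,072; SL = ⌊$36,031/3⌋ = $12,010 → take DB $13,072. Book value $28,759.
Year 3: DB = ⌊$28,759 × 125%/4⌋ = $8,987; SL = ⌊$22,959/2⌋ = $11,479 → take SL $11,479. Book value $17,280.

$17,280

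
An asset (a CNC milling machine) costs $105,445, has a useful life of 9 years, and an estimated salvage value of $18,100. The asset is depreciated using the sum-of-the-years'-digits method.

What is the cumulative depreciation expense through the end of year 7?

$81,522

Depreciable base = $105,445 − $18,100 = $87,345.
Sum of the years' digits = 9+8+7+6+5+4+3+2+1 = 45.
Year 1: $87,345 × 9/45 = $17,469. Book value $87,976.
Year 2: $87,345 × 8/45 = $15,528. Book value $72,448.
Year 3: $87,345 × 7/45 = $13,587. Book value $58,861.
Year 4: $87,345 × 6/45 = $11,646. Book value $47,215.
Year 5: $87,345 × 5/45 = $9,705. Book value $37,510.
Year 6: $87,345 × 4/45 = $7,764. Book value $29,746.
Year 7: $87,345 × 3/45 = $5,823. Book value $23,923.
Accumulated through year 7 = $105,445 − $23,923 = $81,522.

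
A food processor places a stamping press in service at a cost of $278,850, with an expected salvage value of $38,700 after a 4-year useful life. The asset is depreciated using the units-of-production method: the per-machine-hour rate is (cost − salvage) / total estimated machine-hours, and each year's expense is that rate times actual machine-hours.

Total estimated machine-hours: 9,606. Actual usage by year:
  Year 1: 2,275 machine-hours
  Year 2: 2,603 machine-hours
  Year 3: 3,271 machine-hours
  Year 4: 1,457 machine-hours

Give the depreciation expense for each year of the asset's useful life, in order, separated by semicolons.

$56,875; $65,075; $81,775; $36,425

Depreciable base = $278,850 − $38,700 = $240,150.
Rate = $240,150 / 9,606 machine-hours = $25 per machine-hour.
Year 1: 2,275 × $25 = $56,875. Book value $221,975.
Year 2: 2,603 × $25 = $65,075. Book value $156,900.
Year 3: 3,271 × $25 = $81,775. Book value $75,125.
Year 4: 1,457 × $25 = $36,425. Book value $38,700.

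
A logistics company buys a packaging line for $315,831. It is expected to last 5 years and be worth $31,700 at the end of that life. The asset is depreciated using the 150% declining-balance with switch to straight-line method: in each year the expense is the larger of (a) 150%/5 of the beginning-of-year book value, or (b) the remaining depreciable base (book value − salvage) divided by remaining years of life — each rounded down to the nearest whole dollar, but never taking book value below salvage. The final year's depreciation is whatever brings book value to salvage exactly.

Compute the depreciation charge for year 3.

$46,427

Depreciable base = $315,831 − $31,700 = $284,131.
Year 1: DB = ⌊$315,831 × 150%/5⌋ = $94,749; SL = ⌊$284,131/5⌋ = $56,826 → take DB $94,749. Book value $221,082.
Year 2: DB = ⌊$221,082 × 150%/5⌋ = $66,324; SL = ⌊$189,382/4⌋ = $47,345 → take DB $66,324. Book value $154,758.
Year 3: DB = ⌊$154,758 × 150%/5⌋ = $46,427; SL = ⌊$123,058/3⌋ = $41,019 → take DB $46,427. Book value $108,331.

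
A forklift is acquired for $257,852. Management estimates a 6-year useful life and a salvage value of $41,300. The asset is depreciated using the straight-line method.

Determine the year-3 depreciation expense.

Depreciable base = $257,852 − $41,300 = $216,552.
Annual expense = $216,552 / 6 = $36,092.

$36,092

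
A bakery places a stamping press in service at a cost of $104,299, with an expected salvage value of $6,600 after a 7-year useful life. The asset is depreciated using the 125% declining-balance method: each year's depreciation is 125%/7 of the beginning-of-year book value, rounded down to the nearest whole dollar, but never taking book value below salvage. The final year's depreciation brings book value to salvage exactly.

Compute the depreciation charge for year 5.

$8,479

Depreciable base = $104,299 − $6,600 = $97,699.
Year 1: ⌊$104,299 × 125%/7⌋ = $18,624. Book value $85,675.
Year 2: ⌊$85,675 × 125%/7⌋ = $15,299. Book value $70,376.
Year 3: ⌊$70,376 × 125%/7⌋ = $12,567. Book value $57,809.
Year 4: ⌊$57,809 × 125%/7⌋ = $10,323. Book value $47,486.
Year 5: ⌊$47,486 × 125%/7⌋ = $8,479. Book value $39,007.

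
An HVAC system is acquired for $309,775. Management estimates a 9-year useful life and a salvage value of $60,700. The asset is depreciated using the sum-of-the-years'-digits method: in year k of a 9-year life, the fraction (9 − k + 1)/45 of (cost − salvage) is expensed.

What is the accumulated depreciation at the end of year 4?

Depreciable base = $309,775 − $60,700 = $249,075.
Sum of the years' digits = 9+8+7+6+5+4+3+2+1 = 45.
Year 1: $249,075 × 9/45 = $49,815. Book value $259,960.
Year 2: $249,075 × 8/45 = $44,280. Book value $215,680.
Year 3: $249,075 × 7/45 = $38,745. Book value $176,935.
Year 4: $249,075 × 6/45 = $33,210. Book value $143,725.
Accumulated through year 4 = $309,775 − $143,725 = $166,050.

$166,050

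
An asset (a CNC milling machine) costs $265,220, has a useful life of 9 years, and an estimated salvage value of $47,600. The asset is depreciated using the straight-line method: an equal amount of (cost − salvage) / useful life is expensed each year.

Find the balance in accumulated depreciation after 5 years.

Depreciable base = $265,220 − $47,600 = $217,620.
Annual expense = $217,620 / 9 = $24,180.
End of year 1: book value $241,040.
End of year 2: book value $216,860.
End of year 3: book value $192,680.
End of year 4: book value $168,500.
End of year 5: book value $144,320.
Accumulated through year 5 = $265,220 − $144,320 = $120,900.

$120,900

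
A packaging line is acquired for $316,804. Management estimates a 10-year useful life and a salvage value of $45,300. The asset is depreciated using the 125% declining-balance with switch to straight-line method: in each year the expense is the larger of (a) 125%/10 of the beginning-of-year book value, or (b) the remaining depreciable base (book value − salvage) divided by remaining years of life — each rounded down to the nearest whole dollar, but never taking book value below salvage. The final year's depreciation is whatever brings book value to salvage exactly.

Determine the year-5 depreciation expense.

Depreciable base = $316,804 − $45,300 = $271,504.
Year 1: DB = ⌊$316,804 × 125%/10⌋ = $39,600; SL = ⌊$271,504/10⌋ = $27,150 → take DB $39,600. Book value $277,204.
Year 2: DB = ⌊$277,204 × 125%/10⌋ = $34,650; SL = ⌊$231,904/9⌋ = $25,767 → take DB $34,650. Book value $242,554.
Year 3: DB = ⌊$242,554 × 125%/10⌋ = $30,319; SL = ⌊$197,254/8⌋ = $24,656 → take DB $30,319. Book value $212,235.
Year 4: DB = ⌊$212,235 × 125%/10⌋ = $26,529; SL = ⌊$166,935/7⌋ = $23,847 → take DB $26,529. Book value $185,706.
Year 5: DB = ⌊$185,706 × 125%/10⌋ = $23,213; SL = ⌊$140,406/6⌋ = $23,401 → take SL $23,401. Book value $162,305.

$23,401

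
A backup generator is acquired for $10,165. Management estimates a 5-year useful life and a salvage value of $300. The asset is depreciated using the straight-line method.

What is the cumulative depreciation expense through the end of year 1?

$1,973

Depreciable base = $10,165 − $300 = $9,865.
Annual expense = $9,865 / 5 = $1,973.
End of year 1: book value $8,192.
Accumulated through year 1 = $10,165 − $8,192 = $1,973.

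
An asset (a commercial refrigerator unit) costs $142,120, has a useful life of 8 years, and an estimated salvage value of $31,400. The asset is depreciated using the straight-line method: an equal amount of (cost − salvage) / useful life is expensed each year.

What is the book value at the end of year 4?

Depreciable base = $142,120 − $31,400 = $110,720.
Annual expense = $110,720 / 8 = $13,840.
End of year 1: book value $128,280.
End of year 2: book value $114,440.
End of year 3: book value $100,600.
End of year 4: book value $86,760.

$86,760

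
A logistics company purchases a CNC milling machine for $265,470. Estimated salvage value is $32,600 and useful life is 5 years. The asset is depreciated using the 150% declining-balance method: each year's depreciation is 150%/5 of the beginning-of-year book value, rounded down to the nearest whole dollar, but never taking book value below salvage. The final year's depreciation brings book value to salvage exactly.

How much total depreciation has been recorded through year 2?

$135,389

Depreciable base = $265,470 − $32,600 = $232,870.
Year 1: ⌊$265,470 × 150%/5⌋ = $79,641. Book value $185,829.
Year 2: ⌊$185,829 × 150%/5⌋ = $55,748. Book value $130,081.
Accumulated through year 2 = $265,470 − $130,081 = $135,389.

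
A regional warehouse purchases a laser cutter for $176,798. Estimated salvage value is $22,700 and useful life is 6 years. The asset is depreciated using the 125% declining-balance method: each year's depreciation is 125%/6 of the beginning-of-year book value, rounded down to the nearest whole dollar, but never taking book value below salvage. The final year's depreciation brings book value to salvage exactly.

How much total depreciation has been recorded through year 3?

$89,075

Depreciable base = $176,798 − $22,700 = $154,098.
Year 1: ⌊$176,798 × 125%/6⌋ = $36,832. Book value $139,966.
Year 2: ⌊$139,966 × 125%/6⌋ = $29,159. Book value $110,807.
Year 3: ⌊$110,807 × 125%/6⌋ = $23,084. Book value $87,723.
Accumulated through year 3 = $176,798 − $87,723 = $89,075.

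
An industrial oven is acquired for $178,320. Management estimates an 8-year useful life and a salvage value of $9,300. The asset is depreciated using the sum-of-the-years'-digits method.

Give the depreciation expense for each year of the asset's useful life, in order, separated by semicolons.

$37,560; $32,865; $28,170; $23,475; $18,780; $14,085; $9,390; $4,695

Depreciable base = $178,320 − $9,300 = $169,020.
Sum of the years' digits = 8+7+6+5+4+3+2+1 = 36.
Year 1: $169,020 × 8/36 = $37,560. Book value $140,760.
Year 2: $169,020 × 7/36 = $32,865. Book value $107,895.
Year 3: $169,020 × 6/36 = $28,170. Book value $79,725.
Year 4: $169,020 × 5/36 = $23,475. Book value $56,250.
Year 5: $169,020 × 4/36 = $18,780. Book value $37,470.
Year 6: $169,020 × 3/36 = $14,085. Book value $23,385.
Year 7: $169,020 × 2/36 = $9,390. Book value $13,995.
Year 8: $169,020 × 1/36 = $4,695. Book value $9,300.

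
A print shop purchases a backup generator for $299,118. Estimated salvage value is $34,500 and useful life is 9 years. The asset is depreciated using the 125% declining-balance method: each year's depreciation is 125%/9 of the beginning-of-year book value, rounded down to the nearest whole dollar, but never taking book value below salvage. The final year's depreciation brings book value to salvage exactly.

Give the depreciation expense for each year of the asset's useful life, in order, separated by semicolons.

Depreciable base = $299,118 − $34,500 = $264,618.
Year 1: ⌊$299,118 × 125%/9⌋ = $41,544. Book value $257,574.
Year 2: ⌊$257,574 × 125%/9⌋ = $35,774. Book value $221,800.
Year 3: ⌊$221,800 × 125%/9⌋ = $30,805. Book value $190,995.
Year 4: ⌊$190,995 × 125%/9⌋ = $26,527. Book value $164,468.
Year 5: ⌊$164,468 × 125%/9⌋ = $22,842. Book value $141,626.
Year 6: ⌊$141,626 × 125%/9⌋ = $19,670. Book value $121,956.
Year 7: ⌊$121,956 × 125%/9⌋ = $16,938. Book value $105,018.
Year 8: ⌊$105,018 × 125%/9⌋ = $14,585. Book value $90,433.
Year 9 (final): $90,433 − $34,500 = $55,933. Book value $34,500.

$41,544; $35,774; $30,805; $26,527; $22,842; $19,670; $16,938; $14,585; $55,933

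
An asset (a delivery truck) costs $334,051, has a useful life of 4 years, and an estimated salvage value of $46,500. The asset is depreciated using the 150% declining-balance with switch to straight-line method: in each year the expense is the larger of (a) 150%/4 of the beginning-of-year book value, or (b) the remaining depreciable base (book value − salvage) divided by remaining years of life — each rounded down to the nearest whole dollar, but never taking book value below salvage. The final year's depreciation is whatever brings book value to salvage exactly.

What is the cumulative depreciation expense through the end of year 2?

Depreciable base = $334,051 − $46,500 = $287,551.
Year 1: DB = ⌊$334,051 × 150%/4⌋ = $125,269; SL = ⌊$287,551/4⌋ = $71,887 → take DB $125,269. Book value $208,782.
Year 2: DB = ⌊$208,782 × 150%/4⌋ = $78,293; SL = ⌊$162,282/3⌋ = $54,094 → take DB $78,293. Book value $130,489.
Accumulated through year 2 = $334,051 − $130,489 = $203,562.

$203,562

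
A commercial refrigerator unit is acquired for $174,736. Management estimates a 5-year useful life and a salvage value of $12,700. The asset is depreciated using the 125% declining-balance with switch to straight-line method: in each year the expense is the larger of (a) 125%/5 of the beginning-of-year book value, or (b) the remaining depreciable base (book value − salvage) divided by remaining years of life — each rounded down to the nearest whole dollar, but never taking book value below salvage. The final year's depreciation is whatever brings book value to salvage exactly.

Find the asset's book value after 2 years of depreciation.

$98,289

Depreciable base = $174,736 − $12,700 = $162,036.
Year 1: DB = ⌊$174,736 × 125%/5⌋ = $43,684; SL = ⌊$162,036/5⌋ = $32,407 → take DB $43,684. Book value $131,052.
Year 2: DB = ⌊$131,052 × 125%/5⌋ = $32,763; SL = ⌊$118,352/4⌋ = $29,588 → take DB $32,763. Book value $98,289.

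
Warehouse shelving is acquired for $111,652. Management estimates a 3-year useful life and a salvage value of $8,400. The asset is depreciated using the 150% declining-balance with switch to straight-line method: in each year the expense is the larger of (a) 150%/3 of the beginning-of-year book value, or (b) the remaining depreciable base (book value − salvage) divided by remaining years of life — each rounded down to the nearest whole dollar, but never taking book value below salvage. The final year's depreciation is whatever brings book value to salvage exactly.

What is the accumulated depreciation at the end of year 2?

$83,739

Depreciable base = $111,652 − $8,400 = $103,252.
Year 1: DB = ⌊$111,652 × 150%/3⌋ = $55,826; SL = ⌊$103,252/3⌋ = $34,417 → take DB $55,826. Book value $55,826.
Year 2: DB = ⌊$55,826 × 150%/3⌋ = $27,913; SL = ⌊$47,426/2⌋ = $23,713 → take DB $27,913. Book value $27,913.
Accumulated through year 2 = $111,652 − $27,913 = $83,739.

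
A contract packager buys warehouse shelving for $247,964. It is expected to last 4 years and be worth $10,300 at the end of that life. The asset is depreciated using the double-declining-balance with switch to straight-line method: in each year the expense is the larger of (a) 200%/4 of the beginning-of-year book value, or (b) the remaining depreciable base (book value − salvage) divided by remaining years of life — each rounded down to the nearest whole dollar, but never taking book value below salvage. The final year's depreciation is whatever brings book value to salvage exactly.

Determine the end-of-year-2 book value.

$61,991

Depreciable base = $247,964 − $10,300 = $237,664.
Year 1: DB = ⌊$247,964 × 200%/4⌋ = $123,982; SL = ⌊$237,664/4⌋ = $59,416 → take DB $123,982. Book value $123,982.
Year 2: DB = ⌊$123,982 × 200%/4⌋ = $61,991; SL = ⌊$113,682/3⌋ = $37,894 → take DB $61,991. Book value $61,991.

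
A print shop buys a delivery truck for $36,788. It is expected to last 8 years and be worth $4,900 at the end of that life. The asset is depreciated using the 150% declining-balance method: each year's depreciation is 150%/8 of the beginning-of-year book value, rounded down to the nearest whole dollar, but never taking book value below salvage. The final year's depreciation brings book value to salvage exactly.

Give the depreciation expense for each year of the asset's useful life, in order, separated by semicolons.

$6,897; $5,604; $4,553; $3,700; $3,006; $2,442; $1,984; $3,702

Depreciable base = $36,788 − $4,900 = $31,888.
Year 1: ⌊$36,788 × 150%/8⌋ = $6,897. Book value $29,891.
Year 2: ⌊$29,891 × 150%/8⌋ = $5,604. Book value $24,287.
Year 3: ⌊$24,287 × 150%/8⌋ = $4,553. Book value $19,734.
Year 4: ⌊$19,734 × 150%/8⌋ = $3,700. Book value $16,034.
Year 5: ⌊$16,034 × 150%/8⌋ = $3,006. Book value $13,028.
Year 6: ⌊$13,028 × 150%/8⌋ = $2,442. Book value $10,586.
Year 7: ⌊$10,586 × 150%/8⌋ = $1,984. Book value $8,602.
Year 8 (final): $8,602 − $4,900 = $3,702. Book value $4,900.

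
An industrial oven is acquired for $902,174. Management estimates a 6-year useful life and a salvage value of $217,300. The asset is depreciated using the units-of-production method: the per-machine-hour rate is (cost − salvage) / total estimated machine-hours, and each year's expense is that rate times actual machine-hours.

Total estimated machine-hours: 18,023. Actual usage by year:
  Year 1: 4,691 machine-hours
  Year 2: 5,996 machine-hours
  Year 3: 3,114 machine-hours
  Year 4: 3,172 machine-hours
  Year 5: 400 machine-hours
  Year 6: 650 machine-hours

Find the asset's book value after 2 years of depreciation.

$496,068

Depreciable base = $902,174 − $217,300 = $684,874.
Rate = $684,874 / 18,023 machine-hours = $38 per machine-hour.
Year 1: 4,691 × $38 = $178,258. Book value $723,916.
Year 2: 5,996 × $38 = $227,848. Book value $496,068.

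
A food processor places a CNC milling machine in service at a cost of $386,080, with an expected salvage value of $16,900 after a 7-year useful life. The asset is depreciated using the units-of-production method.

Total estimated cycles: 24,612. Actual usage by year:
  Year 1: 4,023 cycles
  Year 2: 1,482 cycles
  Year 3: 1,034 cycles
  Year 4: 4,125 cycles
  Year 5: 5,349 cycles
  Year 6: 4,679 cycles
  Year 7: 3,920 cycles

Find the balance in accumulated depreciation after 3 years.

$98,085

Depreciable base = $386,080 − $16,900 = $369,180.
Rate = $369,180 / 24,612 cycles = $15 per cycle.
Year 1: 4,023 × $15 = $60,345. Book value $325,735.
Year 2: 1,482 × $15 = $22,230. Book value $303,505.
Year 3: 1,034 × $15 = $15,510. Book value $287,995.
Accumulated through year 3 = $386,080 − $287,995 = $98,085.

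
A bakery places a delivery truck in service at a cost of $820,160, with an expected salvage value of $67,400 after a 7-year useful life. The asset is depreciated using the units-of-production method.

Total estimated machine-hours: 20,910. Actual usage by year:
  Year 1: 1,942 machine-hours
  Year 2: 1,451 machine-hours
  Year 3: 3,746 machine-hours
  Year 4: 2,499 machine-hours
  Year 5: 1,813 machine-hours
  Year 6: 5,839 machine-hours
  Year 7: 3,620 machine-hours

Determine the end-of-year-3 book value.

$563,156

Depreciable base = $820,160 − $67,400 = $752,760.
Rate = $752,760 / 20,910 machine-hours = $36 per machine-hour.
Year 1: 1,942 × $36 = $69,912. Book value $750,248.
Year 2: 1,451 × $36 = $52,236. Book value $698,012.
Year 3: 3,746 × $36 = $134,856. Book value $563,156.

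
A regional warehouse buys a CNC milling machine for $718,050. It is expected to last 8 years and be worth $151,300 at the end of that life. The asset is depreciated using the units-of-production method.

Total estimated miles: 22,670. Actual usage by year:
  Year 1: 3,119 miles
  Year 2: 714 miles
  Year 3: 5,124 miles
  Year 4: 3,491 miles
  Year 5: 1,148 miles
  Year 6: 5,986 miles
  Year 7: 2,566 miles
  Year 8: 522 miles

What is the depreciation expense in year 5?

$28,700

Depreciable base = $718,050 − $151,300 = $566,750.
Rate = $566,750 / 22,670 miles = $25 per mile.
Year 1: 3,119 × $25 = $77,975. Book value $640,075.
Year 2: 714 × $25 = $17,850. Book value $622,225.
Year 3: 5,124 × $25 = $128,100. Book value $494,125.
Year 4: 3,491 × $25 = $87,275. Book value $406,850.
Year 5: 1,148 × $25 = $28,700. Book value $378,150.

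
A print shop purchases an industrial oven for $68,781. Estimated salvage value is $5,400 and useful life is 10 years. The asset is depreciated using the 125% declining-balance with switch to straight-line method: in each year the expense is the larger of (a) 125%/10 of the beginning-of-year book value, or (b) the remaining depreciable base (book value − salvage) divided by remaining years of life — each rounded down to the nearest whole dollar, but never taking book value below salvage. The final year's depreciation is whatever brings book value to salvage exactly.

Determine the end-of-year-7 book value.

Depreciable base = $68,781 − $5,400 = $63,381.
Year 1: DB = ⌊$68,781 × 125%/10⌋ = $8,597; SL = ⌊$63,381/10⌋ = $6,338 → take DB $8,597. Book value $60,184.
Year 2: DB = ⌊$60,184 × 125%/10⌋ = $7,523; SL = ⌊$54,784/9⌋ = $6,087 → take DB $7,523. Book value $52,661.
Year 3: DB = ⌊$52,661 × 125%/10⌋ = $6,582; SL = ⌊$47,261/8⌋ = $5,907 → take DB $6,582. Book value $46,079.
Year 4: DB = ⌊$46,079 × 125%/10⌋ = $5,759; SL = ⌊$40,679/7⌋ = $5,811 → take SL $5,811. Book value $40,268.
Year 5: DB = ⌊$40,268 × 125%/10⌋ = $5,033; SL = ⌊$34,868/6⌋ = $5,811 → take SL $5,811. Book value $34,457.
Year 6: DB = ⌊$34,457 × 125%/10⌋ = $4,307; SL = ⌊$29,057/5⌋ = $5,811 → take SL $5,811. Book value $28,646.
Year 7: DB = ⌊$28,646 × 125%/10⌋ = $3,580; SL = ⌊$23,246/4⌋ = $5,811 → take SL $5,811. Book value $22,835.

$22,835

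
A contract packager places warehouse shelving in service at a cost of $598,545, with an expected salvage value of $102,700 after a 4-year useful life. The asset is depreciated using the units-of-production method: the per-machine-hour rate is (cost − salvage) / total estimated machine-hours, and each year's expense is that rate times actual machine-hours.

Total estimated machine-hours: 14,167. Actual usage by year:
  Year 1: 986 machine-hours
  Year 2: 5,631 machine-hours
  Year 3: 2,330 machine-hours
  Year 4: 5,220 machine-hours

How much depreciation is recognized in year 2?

Depreciable base = $598,545 − $102,700 = $495,845.
Rate = $495,845 / 14,167 machine-hours = $35 per machine-hour.
Year 1: 986 × $35 = $34,510. Book value $564,035.
Year 2: 5,631 × $35 = $197,085. Book value $366,950.

$197,085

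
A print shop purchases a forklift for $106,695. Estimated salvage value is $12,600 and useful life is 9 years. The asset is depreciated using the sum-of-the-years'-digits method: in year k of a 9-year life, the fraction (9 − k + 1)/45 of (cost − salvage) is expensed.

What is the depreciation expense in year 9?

Depreciable base = $106,695 − $12,600 = $94,095.
Sum of the years' digits = 9+8+7+6+5+4+3+2+1 = 45.
Year 1: $94,095 × 9/45 = $18,819. Book value $87,876.
Year 2: $94,095 × 8/45 = $16,728. Book value $71,148.
Year 3: $94,095 × 7/45 = $14,637. Book value $56,511.
Year 4: $94,095 × 6/45 = $12,546. Book value $43,965.
Year 5: $94,095 × 5/45 = $10,455. Book value $33,510.
Year 6: $94,095 × 4/45 = $8,364. Book value $25,146.
Year 7: $94,095 × 3/45 = $6,273. Book value $18,873.
Year 8: $94,095 × 2/45 = $4,182. Book value $14,691.
Year 9: $94,095 × 1/45 = $2,091. Book value $12,600.

$2,091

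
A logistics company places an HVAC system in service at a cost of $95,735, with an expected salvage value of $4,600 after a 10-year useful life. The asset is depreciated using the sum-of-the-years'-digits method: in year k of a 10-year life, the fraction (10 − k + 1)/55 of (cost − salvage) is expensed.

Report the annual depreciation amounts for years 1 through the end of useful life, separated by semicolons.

$16,570; $14,913; $13,256; $11,599; $9,942; $8,285; $6,628; $4,971; $3,314; $1,657

Depreciable base = $95,735 − $4,600 = $91,135.
Sum of the years' digits = 10+9+8+7+6+5+4+3+2+1 = 55.
Year 1: $91,135 × 10/55 = $16,570. Book value $79,165.
Year 2: $91,135 × 9/55 = $14,913. Book value $64,252.
Year 3: $91,135 × 8/55 = $13,256. Book value $50,996.
Year 4: $91,135 × 7/55 = $11,599. Book value $39,397.
Year 5: $91,135 × 6/55 = $9,942. Book value $29,455.
Year 6: $91,135 × 5/55 = $8,285. Book value $21,170.
Year 7: $91,135 × 4/55 = $6,628. Book value $14,542.
Year 8: $91,135 × 3/55 = $4,971. Book value $9,571.
Year 9: $91,135 × 2/55 = $3,314. Book value $6,257.
Year 10: $91,135 × 1/55 = $1,657. Book value $4,600.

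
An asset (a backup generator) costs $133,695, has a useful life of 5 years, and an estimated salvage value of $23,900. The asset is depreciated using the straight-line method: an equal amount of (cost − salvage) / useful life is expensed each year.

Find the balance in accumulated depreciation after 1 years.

$21,959

Depreciable base = $133,695 − $23,900 = $109,795.
Annual expense = $109,795 / 5 = $21,959.
End of year 1: book value $111,736.
Accumulated through year 1 = $133,695 − $111,736 = $21,959.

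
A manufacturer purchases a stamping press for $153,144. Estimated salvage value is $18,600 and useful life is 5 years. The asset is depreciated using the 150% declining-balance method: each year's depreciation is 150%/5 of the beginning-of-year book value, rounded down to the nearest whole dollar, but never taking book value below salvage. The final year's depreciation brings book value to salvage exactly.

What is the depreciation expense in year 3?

$22,512

Depreciable base = $153,144 − $18,600 = $134,544.
Year 1: ⌊$153,144 × 150%/5⌋ = $45,943. Book value $107,201.
Year 2: ⌊$107,201 × 150%/5⌋ = $32,160. Book value $75,041.
Year 3: ⌊$75,041 × 150%/5⌋ = $22,512. Book value $52,529.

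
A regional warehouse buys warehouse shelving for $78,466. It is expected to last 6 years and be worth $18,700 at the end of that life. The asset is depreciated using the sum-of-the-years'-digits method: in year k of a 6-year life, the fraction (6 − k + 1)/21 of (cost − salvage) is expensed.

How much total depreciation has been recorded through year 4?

Depreciable base = $78,466 − $18,700 = $59,766.
Sum of the years' digits = 6+5+4+3+2+1 = 21.
Year 1: $59,766 × 6/21 = $17,076. Book value $61,390.
Year 2: $59,766 × 5/21 = $14,230. Book value $47,160.
Year 3: $59,766 × 4/21 = $11,384. Book value $35,776.
Year 4: $59,766 × 3/21 = $8,538. Book value $27,238.
Accumulated through year 4 = $78,466 − $27,238 = $51,228.

$51,228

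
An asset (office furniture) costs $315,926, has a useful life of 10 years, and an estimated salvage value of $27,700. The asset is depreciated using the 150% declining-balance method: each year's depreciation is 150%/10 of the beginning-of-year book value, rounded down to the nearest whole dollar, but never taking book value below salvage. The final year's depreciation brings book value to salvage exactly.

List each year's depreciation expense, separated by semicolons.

$47,388; $40,280; $34,238; $29,103; $24,737; $21,027; $17,872; $15,192; $12,913; $45,476

Depreciable base = $315,926 − $27,700 = $288,226.
Year 1: ⌊$315,926 × 150%/10⌋ = $47,388. Book value $268,538.
Year 2: ⌊$268,538 × 150%/10⌋ = $40,280. Book value $228,258.
Year 3: ⌊$228,258 × 150%/10⌋ = $34,238. Book value $194,020.
Year 4: ⌊$194,020 × 150%/10⌋ = $29,103. Book value $164,917.
Year 5: ⌊$164,917 × 150%/10⌋ = $24,737. Book value $140,180.
Year 6: ⌊$140,180 × 150%/10⌋ = $21,027. Book value $119,153.
Year 7: ⌊$119,153 × 150%/10⌋ = $17,872. Book value $101,281.
Year 8: ⌊$101,281 × 150%/10⌋ = $15,192. Book value $86,089.
Year 9: ⌊$86,089 × 150%/10⌋ = $12,913. Book value $73,176.
Year 10 (final): $73,176 − $27,700 = $45,476. Book value $27,700.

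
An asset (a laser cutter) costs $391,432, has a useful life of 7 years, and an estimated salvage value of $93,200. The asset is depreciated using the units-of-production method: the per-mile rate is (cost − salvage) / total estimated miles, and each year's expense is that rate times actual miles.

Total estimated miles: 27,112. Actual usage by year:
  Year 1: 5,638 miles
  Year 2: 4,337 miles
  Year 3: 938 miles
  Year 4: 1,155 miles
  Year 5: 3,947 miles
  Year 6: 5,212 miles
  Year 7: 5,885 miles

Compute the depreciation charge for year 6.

$57,332

Depreciable base = $391,432 − $93,200 = $298,232.
Rate = $298,232 / 27,112 miles = $11 per mile.
Year 1: 5,638 × $11 = $62,018. Book value $329,414.
Year 2: 4,337 × $11 = $47,707. Book value $281,707.
Year 3: 938 × $11 = $10,318. Book value $271,389.
Year 4: 1,155 × $11 = $12,705. Book value $258,684.
Year 5: 3,947 × $11 = $43,417. Book value $215,267.
Year 6: 5,212 × $11 = $57,332. Book value $157,935.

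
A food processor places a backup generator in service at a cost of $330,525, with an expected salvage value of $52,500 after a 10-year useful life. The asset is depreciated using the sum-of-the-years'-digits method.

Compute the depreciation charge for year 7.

$20,220

Depreciable base = $330,525 − $52,500 = $278,025.
Sum of the years' digits = 10+9+8+7+6+5+4+3+2+1 = 55.
Year 1: $278,025 × 10/55 = $50,550. Book value $279,975.
Year 2: $278,025 × 9/55 = $45,495. Book value $234,480.
Year 3: $278,025 × 8/55 = $40,440. Book value $194,040.
Year 4: $278,025 × 7/55 = $35,385. Book value $158,655.
Year 5: $278,025 × 6/55 = $30,330. Book value $128,325.
Year 6: $278,025 × 5/55 = $25,275. Book value $103,050.
Year 7: $278,025 × 4/55 = $20,220. Book value $82,830.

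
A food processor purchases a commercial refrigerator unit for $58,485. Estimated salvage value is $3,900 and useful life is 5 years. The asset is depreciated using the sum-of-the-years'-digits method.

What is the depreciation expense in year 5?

Depreciable base = $58,485 − $3,900 = $54,585.
Sum of the years' digits = 5+4+3+2+1 = 15.
Year 1: $54,585 × 5/15 = $18,195. Book value $40,290.
Year 2: $54,585 × 4/15 = $14,556. Book value $25,734.
Year 3: $54,585 × 3/15 = $10,917. Book value $14,817.
Year 4: $54,585 × 2/15 = $7,278. Book value $7,539.
Year 5: $54,585 × 1/15 = $3,639. Book value $3,900.

$3,639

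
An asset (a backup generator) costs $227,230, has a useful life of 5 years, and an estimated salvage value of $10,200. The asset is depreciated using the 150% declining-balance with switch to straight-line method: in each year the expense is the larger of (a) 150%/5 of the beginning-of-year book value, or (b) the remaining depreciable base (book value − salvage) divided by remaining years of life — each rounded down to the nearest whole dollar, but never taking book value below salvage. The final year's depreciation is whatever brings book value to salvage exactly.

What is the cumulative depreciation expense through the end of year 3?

Depreciable base = $227,230 − $10,200 = $217,030.
Year 1: DB = ⌊$227,230 × 150%/5⌋ = $68,169; SL = ⌊$217,030/5⌋ = $43,406 → take DB $68,169. Book value $159,061.
Year 2: DB = ⌊$159,061 × 150%/5⌋ = $47,718; SL = ⌊$148,861/4⌋ = $37,215 → take DB $47,718. Book value $111,343.
Year 3: DB = ⌊$111,343 × 150%/5⌋ = $33,402; SL = ⌊$101,143/3⌋ = $33,714 → take SL $33,714. Book value $77,629.
Accumulated through year 3 = $227,230 − $77,629 = $149,601.

$149,601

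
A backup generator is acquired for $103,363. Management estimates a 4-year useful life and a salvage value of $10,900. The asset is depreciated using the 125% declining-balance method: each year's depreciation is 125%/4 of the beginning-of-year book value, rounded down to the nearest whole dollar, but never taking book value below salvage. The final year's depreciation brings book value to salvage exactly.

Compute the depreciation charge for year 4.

Depreciable base = $103,363 − $10,900 = $92,463.
Year 1: ⌊$103,363 × 125%/4⌋ = $32,300. Book value $71,063.
Year 2: ⌊$71,063 × 125%/4⌋ = $22,207. Book value $48,856.
Year 3: ⌊$48,856 × 125%/4⌋ = $15,267. Book value $33,589.
Year 4 (final): $33,589 − $10,900 = $22,689. Book value $10,900.

$22,689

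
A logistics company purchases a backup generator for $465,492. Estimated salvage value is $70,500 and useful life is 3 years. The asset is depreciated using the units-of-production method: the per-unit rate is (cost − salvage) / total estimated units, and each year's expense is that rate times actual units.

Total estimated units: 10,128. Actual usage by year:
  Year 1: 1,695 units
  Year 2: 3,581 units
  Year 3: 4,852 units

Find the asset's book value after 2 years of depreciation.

$259,728

Depreciable base = $465,492 − $70,500 = $394,992.
Rate = $394,992 / 10,128 units = $39 per unit.
Year 1: 1,695 × $39 = $66,105. Book value $399,387.
Year 2: 3,581 × $39 = $139,659. Book value $259,728.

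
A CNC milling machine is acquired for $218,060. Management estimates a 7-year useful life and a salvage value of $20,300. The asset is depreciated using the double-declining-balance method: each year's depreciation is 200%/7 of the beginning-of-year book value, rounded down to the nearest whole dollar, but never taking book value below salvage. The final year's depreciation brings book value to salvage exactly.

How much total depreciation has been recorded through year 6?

$189,098

Depreciable base = $218,060 − $20,300 = $197,760.
Year 1: ⌊$218,060 × 200%/7⌋ = $62,302. Book value $155,758.
Year 2: ⌊$155,758 × 200%/7⌋ = $44,502. Book value $111,256.
Year 3: ⌊$111,256 × 200%/7⌋ = $31,787. Book value $79,469.
Year 4: ⌊$79,469 × 200%/7⌋ = $22,705. Book value $56,764.
Year 5: ⌊$56,764 × 200%/7⌋ = $16,218. Book value $40,546.
Year 6: ⌊$40,546 × 200%/7⌋ = $11,584. Book value $28,962.
Accumulated through year 6 = $218,060 − $28,962 = $189,098.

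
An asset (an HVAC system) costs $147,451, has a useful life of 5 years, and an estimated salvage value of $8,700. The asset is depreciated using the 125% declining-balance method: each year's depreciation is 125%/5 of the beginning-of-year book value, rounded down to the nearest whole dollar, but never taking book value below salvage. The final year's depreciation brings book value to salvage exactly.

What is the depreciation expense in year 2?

$27,647

Depreciable base = $147,451 − $8,700 = $138,751.
Year 1: ⌊$147,451 × 125%/5⌋ = $36,862. Book value $110,589.
Year 2: ⌊$110,589 × 125%/5⌋ = $27,647. Book value $82,942.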